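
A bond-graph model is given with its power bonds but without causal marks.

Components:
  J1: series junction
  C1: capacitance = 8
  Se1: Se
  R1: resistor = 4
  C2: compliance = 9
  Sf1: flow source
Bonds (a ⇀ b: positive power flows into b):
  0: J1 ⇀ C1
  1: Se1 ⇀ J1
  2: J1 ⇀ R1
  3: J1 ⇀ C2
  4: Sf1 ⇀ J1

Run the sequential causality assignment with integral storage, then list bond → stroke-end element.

#1 stroke at J1  (source Se1 imposes e)
#4 stroke at Sf1  (Sf1 (Sf) sets flow on bond)
#0 stroke at J1  (J1: bond 4 brought flow, rest push out)
#2 stroke at J1  (J1 flow already set via bond 4)
#3 stroke at J1  (J1: bond 4 brought flow, rest push out)

bond 0 stroke at J1
bond 1 stroke at J1
bond 2 stroke at J1
bond 3 stroke at J1
bond 4 stroke at Sf1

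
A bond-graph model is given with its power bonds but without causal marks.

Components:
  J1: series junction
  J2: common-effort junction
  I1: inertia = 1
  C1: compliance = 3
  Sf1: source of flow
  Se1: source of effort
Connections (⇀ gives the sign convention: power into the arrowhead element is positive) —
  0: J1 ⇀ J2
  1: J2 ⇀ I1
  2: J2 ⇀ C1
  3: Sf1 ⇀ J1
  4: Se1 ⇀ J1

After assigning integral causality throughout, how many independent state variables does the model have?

2  (C1, I1 all integral)

bond 3 stroke at Sf1  (source Sf1 imposes f)
bond 4 stroke at J1  (Se1 (Se) sets effort on bond)
bond 0 stroke at J1  (J1: bond 3 brought flow, rest push out)
bond 1 stroke at I1  (prefer integral on I1)
bond 2 stroke at J2  (J2: last free bond brings effort in)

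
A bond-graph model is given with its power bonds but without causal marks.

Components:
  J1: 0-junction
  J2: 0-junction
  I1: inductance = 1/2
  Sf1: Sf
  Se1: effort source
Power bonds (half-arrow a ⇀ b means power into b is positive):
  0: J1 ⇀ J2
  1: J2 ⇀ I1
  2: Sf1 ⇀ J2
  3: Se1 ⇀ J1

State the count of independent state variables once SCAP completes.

1  (I1 all integral)

#2 stroke→Sf1  (Sf1 (Sf) sets flow on bond)
#3 stroke→J1  (Se1 (Se) sets effort on bond)
#0 stroke→J2  (J1 effort already set via bond 3)
#1 stroke→I1  (0-jn J2 has e-setter on 0)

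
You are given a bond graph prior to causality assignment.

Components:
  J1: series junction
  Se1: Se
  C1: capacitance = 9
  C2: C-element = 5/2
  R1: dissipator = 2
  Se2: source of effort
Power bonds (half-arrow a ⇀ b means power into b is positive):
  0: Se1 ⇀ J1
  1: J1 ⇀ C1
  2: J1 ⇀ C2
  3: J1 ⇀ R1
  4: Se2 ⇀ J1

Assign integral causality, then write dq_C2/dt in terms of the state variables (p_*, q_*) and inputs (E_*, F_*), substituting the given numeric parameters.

dq_C2/dt = E_Se1/2 + E_Se2/2 - q_C1/18 - q_C2/5

#0 |J1  (Se1 (Se) sets effort on bond)
#4 |J1  (Se2: effort source, stroke at far end)
#1 |J1  (C1 integral (e out))
#2 |J1  (C2: C, integral causality)
#3 |R1  (J1 needs exactly one f-in)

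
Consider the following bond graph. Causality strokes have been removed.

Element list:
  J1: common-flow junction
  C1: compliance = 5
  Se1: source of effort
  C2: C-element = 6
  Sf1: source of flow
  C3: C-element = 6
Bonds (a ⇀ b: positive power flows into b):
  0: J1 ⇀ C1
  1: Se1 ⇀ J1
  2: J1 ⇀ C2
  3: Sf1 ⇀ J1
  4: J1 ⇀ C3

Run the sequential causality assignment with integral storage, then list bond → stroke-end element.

bond 1 stroke at J1  (Se1 fixes effort; stroke away)
bond 3 stroke at Sf1  (Sf1: flow source, stroke at near end)
bond 0 stroke at J1  (J1 flow already set via bond 3)
bond 2 stroke at J1  (J1: bond 3 brought flow, rest push out)
bond 4 stroke at J1  (common-f at J1 fixed by 3)

#0 |J1
#1 |J1
#2 |J1
#3 |Sf1
#4 |J1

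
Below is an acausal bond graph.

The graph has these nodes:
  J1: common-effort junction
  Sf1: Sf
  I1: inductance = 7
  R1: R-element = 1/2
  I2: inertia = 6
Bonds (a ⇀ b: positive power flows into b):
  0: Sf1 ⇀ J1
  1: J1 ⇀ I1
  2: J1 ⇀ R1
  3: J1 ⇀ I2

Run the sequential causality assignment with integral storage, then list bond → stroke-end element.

b0 |Sf1
b1 |I1
b2 |J1
b3 |I2

b0 stroke at Sf1  (Sf1 (Sf) sets flow on bond)
b1 stroke at I1  (I1 outputs flow p/I1)
b3 stroke at I2  (I2: I, integral causality)
b2 stroke at J1  (J1 needs exactly one e-in)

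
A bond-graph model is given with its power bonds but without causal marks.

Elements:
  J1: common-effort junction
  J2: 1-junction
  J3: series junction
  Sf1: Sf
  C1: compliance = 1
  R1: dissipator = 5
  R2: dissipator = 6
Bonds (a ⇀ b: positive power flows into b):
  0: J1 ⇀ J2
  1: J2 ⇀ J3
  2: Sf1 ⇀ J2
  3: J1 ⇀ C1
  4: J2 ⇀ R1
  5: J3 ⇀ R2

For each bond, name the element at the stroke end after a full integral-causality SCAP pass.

b0 stroke→J2
b1 stroke→J2
b2 stroke→Sf1
b3 stroke→J1
b4 stroke→J2
b5 stroke→J3

bond 2 stroke at Sf1  (source Sf1 imposes f)
bond 0 stroke at J2  (J2 flow already set via bond 2)
bond 1 stroke at J2  (common-f at J2 fixed by 2)
bond 4 stroke at J2  (J2 flow already set via bond 2)
bond 5 stroke at J3  (J3 flow already set via bond 1)
bond 3 stroke at J1  (only one effort-in slot at J1)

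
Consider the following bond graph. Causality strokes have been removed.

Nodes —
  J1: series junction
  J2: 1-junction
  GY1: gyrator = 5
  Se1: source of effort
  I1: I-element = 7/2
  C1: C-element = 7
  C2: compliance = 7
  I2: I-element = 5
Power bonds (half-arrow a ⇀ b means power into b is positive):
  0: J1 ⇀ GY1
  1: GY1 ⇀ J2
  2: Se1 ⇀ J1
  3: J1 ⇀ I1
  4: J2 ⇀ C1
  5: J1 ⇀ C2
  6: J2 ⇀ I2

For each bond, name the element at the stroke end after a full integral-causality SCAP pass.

b2 stroke→J1  (Se1 (Se) sets effort on bond)
b3 stroke→I1  (I1: I, integral causality)
b0 stroke→J1  (J1: bond 3 brought flow, rest push out)
b5 stroke→J1  (J1 flow already set via bond 3)
b1 stroke→J2  (GY1 both-in/both-out from 0)
b4 stroke→J2  (prefer integral on C1)
b6 stroke→I2  (closing 1-jn rule on J2)

#0 →J1
#1 →J2
#2 →J1
#3 →I1
#4 →J2
#5 →J1
#6 →I2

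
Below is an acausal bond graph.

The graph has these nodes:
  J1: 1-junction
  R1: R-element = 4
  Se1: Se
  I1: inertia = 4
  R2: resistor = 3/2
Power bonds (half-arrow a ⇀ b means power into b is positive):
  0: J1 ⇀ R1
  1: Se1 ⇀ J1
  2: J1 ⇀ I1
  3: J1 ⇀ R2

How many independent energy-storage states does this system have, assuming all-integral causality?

1  (I1 all integral)

b1 →J1  (Se1 (Se) sets effort on bond)
b2 →I1  (I1 outputs flow p/I1)
b0 →J1  (J1: bond 2 brought flow, rest push out)
b3 →J1  (J1: bond 2 brought flow, rest push out)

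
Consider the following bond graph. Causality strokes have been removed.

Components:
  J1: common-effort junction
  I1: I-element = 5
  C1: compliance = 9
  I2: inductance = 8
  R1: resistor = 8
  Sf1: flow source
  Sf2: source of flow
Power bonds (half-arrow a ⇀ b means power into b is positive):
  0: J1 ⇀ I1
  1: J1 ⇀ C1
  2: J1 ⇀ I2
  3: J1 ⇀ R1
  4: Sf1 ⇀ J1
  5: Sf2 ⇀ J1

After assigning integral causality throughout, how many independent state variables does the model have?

3  (C1, I1, I2 all integral)

β4 →Sf1  (source Sf1 imposes f)
β5 →Sf2  (Sf2 (Sf) sets flow on bond)
β0 →I1  (I1 integral (f out))
β1 →J1  (C1 outputs effort q/C1)
β2 →I2  (0-jn J1 has e-setter on 1)
β3 →R1  (J1 effort already set via bond 1)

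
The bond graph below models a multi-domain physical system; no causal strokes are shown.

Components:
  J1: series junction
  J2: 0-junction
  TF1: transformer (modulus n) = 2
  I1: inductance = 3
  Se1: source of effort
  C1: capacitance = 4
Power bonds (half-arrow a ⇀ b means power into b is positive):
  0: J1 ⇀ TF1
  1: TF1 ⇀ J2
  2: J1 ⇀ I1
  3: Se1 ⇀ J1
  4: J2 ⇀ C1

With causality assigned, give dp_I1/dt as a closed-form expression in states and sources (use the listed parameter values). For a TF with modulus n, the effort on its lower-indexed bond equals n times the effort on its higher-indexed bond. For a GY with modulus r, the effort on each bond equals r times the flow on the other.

bond 3 →J1  (Se1 (Se) sets effort on bond)
bond 2 →I1  (prefer integral on I1)
bond 0 →J1  (1-jn J1 has f-setter on 2)
bond 1 →TF1  (through TF1, causality passes straight; one stroke at TF1)
bond 4 →J2  (closing 0-jn rule on J2)

dp_I1/dt = E_Se1 - q_C1/2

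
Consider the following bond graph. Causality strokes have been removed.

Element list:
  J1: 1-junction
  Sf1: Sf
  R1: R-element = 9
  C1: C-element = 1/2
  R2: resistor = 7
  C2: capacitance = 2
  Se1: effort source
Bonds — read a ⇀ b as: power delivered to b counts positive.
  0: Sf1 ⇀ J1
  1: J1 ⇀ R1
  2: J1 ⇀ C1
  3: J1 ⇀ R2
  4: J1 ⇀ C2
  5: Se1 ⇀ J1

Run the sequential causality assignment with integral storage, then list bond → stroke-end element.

bond 0 stroke→Sf1  (source Sf1 imposes f)
bond 5 stroke→J1  (Se1 fixes effort; stroke away)
bond 1 stroke→J1  (1-jn J1 has f-setter on 0)
bond 2 stroke→J1  (J1 flow already set via bond 0)
bond 3 stroke→J1  (J1 flow already set via bond 0)
bond 4 stroke→J1  (J1: bond 0 brought flow, rest push out)

#0 stroke→Sf1
#1 stroke→J1
#2 stroke→J1
#3 stroke→J1
#4 stroke→J1
#5 stroke→J1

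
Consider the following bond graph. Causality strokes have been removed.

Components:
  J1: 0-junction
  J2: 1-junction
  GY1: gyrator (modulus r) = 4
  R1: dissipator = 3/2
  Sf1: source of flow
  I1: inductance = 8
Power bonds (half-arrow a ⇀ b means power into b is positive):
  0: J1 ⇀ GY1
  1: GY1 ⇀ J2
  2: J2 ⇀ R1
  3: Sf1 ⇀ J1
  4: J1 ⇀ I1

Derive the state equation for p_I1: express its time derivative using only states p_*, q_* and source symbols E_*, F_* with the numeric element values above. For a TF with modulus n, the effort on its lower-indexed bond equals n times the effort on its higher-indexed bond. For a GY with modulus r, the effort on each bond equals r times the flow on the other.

β3 stroke at Sf1  (Sf1 (Sf) sets flow on bond)
β4 stroke at I1  (prefer integral on I1)
β0 stroke at J1  (only one effort-in slot at J1)
β1 stroke at J2  (GY1 both-in/both-out from 0)
β2 stroke at R1  (J2 needs exactly one f-in)

dp_I1/dt = 32*F_Sf1/3 - 4*p_I1/3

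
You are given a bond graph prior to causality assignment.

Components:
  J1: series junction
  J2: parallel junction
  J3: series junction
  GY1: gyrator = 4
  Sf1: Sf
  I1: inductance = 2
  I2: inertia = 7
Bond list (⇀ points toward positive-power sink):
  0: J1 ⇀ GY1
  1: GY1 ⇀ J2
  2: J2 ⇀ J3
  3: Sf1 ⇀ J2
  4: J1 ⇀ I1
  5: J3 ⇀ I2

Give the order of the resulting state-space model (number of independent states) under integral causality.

bond 3 →Sf1  (Sf1: flow source, stroke at near end)
bond 4 →I1  (prefer integral on I1)
bond 0 →J1  (1-jn J1 has f-setter on 4)
bond 1 →J2  (GY1: gyrator matches bond 0)
bond 2 →J3  (common-e at J2 fixed by 1)
bond 5 →I2  (only one flow-in slot at J3)

2  (I1, I2 all integral)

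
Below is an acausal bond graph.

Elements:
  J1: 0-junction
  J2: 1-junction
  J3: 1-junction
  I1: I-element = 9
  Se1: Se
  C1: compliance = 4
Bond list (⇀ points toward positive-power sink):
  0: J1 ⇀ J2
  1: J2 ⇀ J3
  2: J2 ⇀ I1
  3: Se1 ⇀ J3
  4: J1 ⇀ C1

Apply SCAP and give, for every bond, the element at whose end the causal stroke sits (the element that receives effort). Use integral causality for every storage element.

β0 stroke→J2
β1 stroke→J2
β2 stroke→I1
β3 stroke→J3
β4 stroke→J1

#3 stroke at J3  (source Se1 imposes e)
#1 stroke at J2  (closing 1-jn rule on J3)
#2 stroke at I1  (I1 outputs flow p/I1)
#0 stroke at J2  (1-jn J2 has f-setter on 2)
#4 stroke at J1  (J1 needs exactly one e-in)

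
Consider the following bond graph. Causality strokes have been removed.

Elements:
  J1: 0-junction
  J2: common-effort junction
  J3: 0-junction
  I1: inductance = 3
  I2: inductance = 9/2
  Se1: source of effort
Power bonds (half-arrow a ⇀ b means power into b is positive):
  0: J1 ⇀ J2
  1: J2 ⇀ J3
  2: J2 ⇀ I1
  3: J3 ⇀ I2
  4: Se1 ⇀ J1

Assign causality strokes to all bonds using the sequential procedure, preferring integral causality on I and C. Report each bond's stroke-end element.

#4 stroke at J1  (source Se1 imposes e)
#0 stroke at J2  (0-jn J1 has e-setter on 4)
#1 stroke at J3  (common-e at J2 fixed by 0)
#2 stroke at I1  (J2: bond 0 brought effort, rest push out)
#3 stroke at I2  (J3: bond 1 brought effort, rest push out)

b0 →J2
b1 →J3
b2 →I1
b3 →I2
b4 →J1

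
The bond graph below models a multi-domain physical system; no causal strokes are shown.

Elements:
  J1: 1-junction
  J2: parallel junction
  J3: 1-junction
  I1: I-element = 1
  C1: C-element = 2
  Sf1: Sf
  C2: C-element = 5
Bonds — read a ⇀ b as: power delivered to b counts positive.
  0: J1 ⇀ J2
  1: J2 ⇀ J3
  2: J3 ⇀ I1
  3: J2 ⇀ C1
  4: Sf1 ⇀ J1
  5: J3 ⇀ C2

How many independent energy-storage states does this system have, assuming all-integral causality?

3  (C1, C2, I1 all integral)

b4 →Sf1  (Sf1 (Sf) sets flow on bond)
b0 →J1  (common-f at J1 fixed by 4)
b2 →I1  (I1 integral (f out))
b1 →J3  (J3 flow already set via bond 2)
b5 →J3  (J3 flow already set via bond 2)
b3 →J2  (J2 needs exactly one e-in)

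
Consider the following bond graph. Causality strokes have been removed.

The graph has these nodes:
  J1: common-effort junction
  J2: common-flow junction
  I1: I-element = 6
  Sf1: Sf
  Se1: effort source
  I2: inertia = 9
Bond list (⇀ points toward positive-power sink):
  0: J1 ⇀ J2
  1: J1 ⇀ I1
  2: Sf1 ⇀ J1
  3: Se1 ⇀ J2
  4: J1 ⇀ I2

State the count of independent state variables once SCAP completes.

2  (I1, I2 all integral)

#2 |Sf1  (Sf1 (Sf) sets flow on bond)
#3 |J2  (source Se1 imposes e)
#0 |J1  (J2: last free bond brings flow in)
#1 |I1  (common-e at J1 fixed by 0)
#4 |I2  (J1: bond 0 brought effort, rest push out)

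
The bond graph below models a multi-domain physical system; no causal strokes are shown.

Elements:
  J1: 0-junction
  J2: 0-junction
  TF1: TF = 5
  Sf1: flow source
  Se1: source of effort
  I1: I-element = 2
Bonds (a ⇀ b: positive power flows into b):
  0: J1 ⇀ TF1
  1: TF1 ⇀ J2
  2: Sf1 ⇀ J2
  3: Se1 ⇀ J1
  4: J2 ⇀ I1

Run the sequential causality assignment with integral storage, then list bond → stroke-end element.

b0 |TF1
b1 |J2
b2 |Sf1
b3 |J1
b4 |I1

bond 2 →Sf1  (Sf1 fixes flow; stroke at Sf1)
bond 3 →J1  (source Se1 imposes e)
bond 0 →TF1  (common-e at J1 fixed by 3)
bond 1 →J2  (TF1: transformer flips bond 0)
bond 4 →I1  (common-e at J2 fixed by 1)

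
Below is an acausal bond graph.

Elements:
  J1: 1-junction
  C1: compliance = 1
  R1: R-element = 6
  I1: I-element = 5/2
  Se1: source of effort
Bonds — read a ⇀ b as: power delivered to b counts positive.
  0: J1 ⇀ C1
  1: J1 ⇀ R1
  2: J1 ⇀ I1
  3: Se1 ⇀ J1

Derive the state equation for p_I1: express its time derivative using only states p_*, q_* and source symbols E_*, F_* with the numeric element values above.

b3 stroke at J1  (Se1: effort source, stroke at far end)
b0 stroke at J1  (C1 outputs effort q/C1)
b2 stroke at I1  (I1 integral (f out))
b1 stroke at J1  (J1: bond 2 brought flow, rest push out)

dp_I1/dt = E_Se1 - 12*p_I1/5 - q_C1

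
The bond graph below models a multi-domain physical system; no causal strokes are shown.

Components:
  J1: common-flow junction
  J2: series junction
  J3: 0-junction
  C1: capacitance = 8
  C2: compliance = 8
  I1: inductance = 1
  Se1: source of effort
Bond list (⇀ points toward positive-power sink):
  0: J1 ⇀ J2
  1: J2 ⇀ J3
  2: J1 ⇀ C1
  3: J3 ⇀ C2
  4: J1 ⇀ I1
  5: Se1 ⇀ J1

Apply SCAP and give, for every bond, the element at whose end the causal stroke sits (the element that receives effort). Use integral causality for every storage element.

#5 →J1  (Se1: effort source, stroke at far end)
#2 →J1  (C1 integral (e out))
#3 →J3  (C2 outputs effort q/C2)
#1 →J2  (common-e at J3 fixed by 3)
#0 →J1  (only one flow-in slot at J2)
#4 →I1  (only one flow-in slot at J1)

#0 stroke at J1
#1 stroke at J2
#2 stroke at J1
#3 stroke at J3
#4 stroke at I1
#5 stroke at J1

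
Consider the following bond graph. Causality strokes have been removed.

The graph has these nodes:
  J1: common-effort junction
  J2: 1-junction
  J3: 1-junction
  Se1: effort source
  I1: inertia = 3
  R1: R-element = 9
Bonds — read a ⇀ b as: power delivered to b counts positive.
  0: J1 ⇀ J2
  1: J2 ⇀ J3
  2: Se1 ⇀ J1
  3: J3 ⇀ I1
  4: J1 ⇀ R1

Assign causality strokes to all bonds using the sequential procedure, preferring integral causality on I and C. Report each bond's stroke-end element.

#2 stroke at J1  (source Se1 imposes e)
#0 stroke at J2  (common-e at J1 fixed by 2)
#4 stroke at R1  (0-jn J1 has e-setter on 2)
#1 stroke at J3  (only one flow-in slot at J2)
#3 stroke at I1  (only one flow-in slot at J3)

b0 stroke→J2
b1 stroke→J3
b2 stroke→J1
b3 stroke→I1
b4 stroke→R1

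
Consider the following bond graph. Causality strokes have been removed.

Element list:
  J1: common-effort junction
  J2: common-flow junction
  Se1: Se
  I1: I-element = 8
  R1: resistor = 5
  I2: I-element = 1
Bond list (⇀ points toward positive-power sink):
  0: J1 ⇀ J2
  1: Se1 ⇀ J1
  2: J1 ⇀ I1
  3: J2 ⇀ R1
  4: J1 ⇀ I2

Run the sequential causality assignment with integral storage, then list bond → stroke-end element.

b0 →J2
b1 →J1
b2 →I1
b3 →R1
b4 →I2

#1 stroke at J1  (Se1 (Se) sets effort on bond)
#0 stroke at J2  (J1 effort already set via bond 1)
#2 stroke at I1  (common-e at J1 fixed by 1)
#4 stroke at I2  (common-e at J1 fixed by 1)
#3 stroke at R1  (J2 needs exactly one f-in)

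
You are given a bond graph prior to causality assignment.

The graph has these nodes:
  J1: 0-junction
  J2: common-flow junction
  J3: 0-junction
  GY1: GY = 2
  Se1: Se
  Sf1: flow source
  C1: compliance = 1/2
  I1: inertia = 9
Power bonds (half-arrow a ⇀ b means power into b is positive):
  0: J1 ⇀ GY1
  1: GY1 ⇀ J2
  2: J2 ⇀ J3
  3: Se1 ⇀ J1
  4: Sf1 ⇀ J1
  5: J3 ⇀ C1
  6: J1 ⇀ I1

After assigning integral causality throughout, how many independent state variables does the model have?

2  (C1, I1 all integral)

bond 3 |J1  (Se1: effort source, stroke at far end)
bond 4 |Sf1  (Sf1 (Sf) sets flow on bond)
bond 0 |GY1  (J1 effort already set via bond 3)
bond 6 |I1  (J1: bond 3 brought effort, rest push out)
bond 1 |GY1  (through GY1, causality inverts; strokes same side of GY1)
bond 2 |J2  (J2 flow already set via bond 1)
bond 5 |J3  (only one effort-in slot at J3)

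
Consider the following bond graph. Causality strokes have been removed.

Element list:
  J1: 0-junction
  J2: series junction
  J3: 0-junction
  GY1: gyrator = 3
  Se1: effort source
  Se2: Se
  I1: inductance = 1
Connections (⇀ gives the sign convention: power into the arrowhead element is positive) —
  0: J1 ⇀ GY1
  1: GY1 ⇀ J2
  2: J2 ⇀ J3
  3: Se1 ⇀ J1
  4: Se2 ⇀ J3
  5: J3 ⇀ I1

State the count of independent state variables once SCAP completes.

bond 3 stroke at J1  (Se1 fixes effort; stroke away)
bond 4 stroke at J3  (Se2 fixes effort; stroke away)
bond 0 stroke at GY1  (J1 effort already set via bond 3)
bond 2 stroke at J2  (0-jn J3 has e-setter on 4)
bond 5 stroke at I1  (common-e at J3 fixed by 4)
bond 1 stroke at GY1  (GY1 both-in/both-out from 0)

1  (I1 all integral)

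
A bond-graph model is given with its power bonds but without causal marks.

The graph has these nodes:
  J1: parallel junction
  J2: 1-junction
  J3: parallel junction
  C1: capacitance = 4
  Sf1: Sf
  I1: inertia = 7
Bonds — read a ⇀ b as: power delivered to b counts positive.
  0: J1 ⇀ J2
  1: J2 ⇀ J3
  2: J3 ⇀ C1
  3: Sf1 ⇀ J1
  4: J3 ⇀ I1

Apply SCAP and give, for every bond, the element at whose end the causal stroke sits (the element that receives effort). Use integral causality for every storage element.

b0 →J1
b1 →J2
b2 →J3
b3 →Sf1
b4 →I1

β3 |Sf1  (Sf1 fixes flow; stroke at Sf1)
β0 |J1  (only one effort-in slot at J1)
β1 |J2  (J2 flow already set via bond 0)
β2 |J3  (C1: C, integral causality)
β4 |I1  (J3 effort already set via bond 2)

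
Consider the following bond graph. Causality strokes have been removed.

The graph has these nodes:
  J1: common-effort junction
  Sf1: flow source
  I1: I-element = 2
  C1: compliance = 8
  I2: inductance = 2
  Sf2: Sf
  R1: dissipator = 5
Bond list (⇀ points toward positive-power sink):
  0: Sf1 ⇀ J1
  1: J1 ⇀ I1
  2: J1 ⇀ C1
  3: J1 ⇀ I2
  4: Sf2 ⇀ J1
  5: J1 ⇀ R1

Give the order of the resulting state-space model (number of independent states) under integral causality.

#0 stroke→Sf1  (Sf1 (Sf) sets flow on bond)
#4 stroke→Sf2  (Sf2: flow source, stroke at near end)
#1 stroke→I1  (I1 outputs flow p/I1)
#2 stroke→J1  (C1 integral (e out))
#3 stroke→I2  (J1 effort already set via bond 2)
#5 stroke→R1  (J1: bond 2 brought effort, rest push out)

3  (C1, I1, I2 all integral)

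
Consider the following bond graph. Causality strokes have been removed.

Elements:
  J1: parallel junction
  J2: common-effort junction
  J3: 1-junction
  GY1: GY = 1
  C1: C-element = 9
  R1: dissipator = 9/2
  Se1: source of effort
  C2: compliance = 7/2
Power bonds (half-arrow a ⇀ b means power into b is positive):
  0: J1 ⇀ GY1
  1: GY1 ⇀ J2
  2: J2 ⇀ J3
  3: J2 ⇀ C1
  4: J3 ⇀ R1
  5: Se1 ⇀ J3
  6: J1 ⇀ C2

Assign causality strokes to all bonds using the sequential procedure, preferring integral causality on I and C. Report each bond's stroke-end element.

b0 stroke→GY1
b1 stroke→GY1
b2 stroke→J3
b3 stroke→J2
b4 stroke→R1
b5 stroke→J3
b6 stroke→J1

#5 stroke at J3  (Se1 fixes effort; stroke away)
#3 stroke at J2  (prefer integral on C1)
#1 stroke at GY1  (0-jn J2 has e-setter on 3)
#2 stroke at J3  (0-jn J2 has e-setter on 3)
#4 stroke at R1  (J3 needs exactly one f-in)
#0 stroke at GY1  (through GY1, causality inverts; strokes same side of GY1)
#6 stroke at J1  (only one effort-in slot at J1)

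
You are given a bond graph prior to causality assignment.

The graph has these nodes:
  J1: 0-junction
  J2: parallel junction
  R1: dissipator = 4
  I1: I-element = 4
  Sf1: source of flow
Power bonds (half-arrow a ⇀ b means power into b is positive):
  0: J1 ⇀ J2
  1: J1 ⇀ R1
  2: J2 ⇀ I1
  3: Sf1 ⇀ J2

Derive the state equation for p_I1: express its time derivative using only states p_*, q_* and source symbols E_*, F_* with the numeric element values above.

dp_I1/dt = 4*F_Sf1 - p_I1

#3 →Sf1  (Sf1 (Sf) sets flow on bond)
#2 →I1  (I1 outputs flow p/I1)
#0 →J2  (only one effort-in slot at J2)
#1 →J1  (only one effort-in slot at J1)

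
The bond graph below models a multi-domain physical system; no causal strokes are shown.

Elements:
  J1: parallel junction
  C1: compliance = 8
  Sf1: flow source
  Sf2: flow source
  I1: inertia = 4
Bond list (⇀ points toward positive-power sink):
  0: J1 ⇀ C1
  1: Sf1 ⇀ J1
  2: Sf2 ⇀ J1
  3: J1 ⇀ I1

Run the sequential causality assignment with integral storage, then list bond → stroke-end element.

#1 |Sf1  (Sf1 (Sf) sets flow on bond)
#2 |Sf2  (source Sf2 imposes f)
#0 |J1  (prefer integral on C1)
#3 |I1  (J1: bond 0 brought effort, rest push out)

b0 |J1
b1 |Sf1
b2 |Sf2
b3 |I1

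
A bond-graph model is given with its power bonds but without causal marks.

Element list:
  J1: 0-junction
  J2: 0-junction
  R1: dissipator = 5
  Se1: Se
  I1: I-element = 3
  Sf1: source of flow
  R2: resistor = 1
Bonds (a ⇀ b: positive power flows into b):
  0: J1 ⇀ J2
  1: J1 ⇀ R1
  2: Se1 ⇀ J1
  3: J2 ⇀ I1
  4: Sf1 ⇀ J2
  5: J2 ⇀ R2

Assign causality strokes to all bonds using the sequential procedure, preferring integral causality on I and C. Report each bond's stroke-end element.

b2 stroke→J1  (Se1 fixes effort; stroke away)
b4 stroke→Sf1  (source Sf1 imposes f)
b0 stroke→J2  (J1: bond 2 brought effort, rest push out)
b1 stroke→R1  (J1 effort already set via bond 2)
b3 stroke→I1  (J2 effort already set via bond 0)
b5 stroke→R2  (0-jn J2 has e-setter on 0)

b0 |J2
b1 |R1
b2 |J1
b3 |I1
b4 |Sf1
b5 |R2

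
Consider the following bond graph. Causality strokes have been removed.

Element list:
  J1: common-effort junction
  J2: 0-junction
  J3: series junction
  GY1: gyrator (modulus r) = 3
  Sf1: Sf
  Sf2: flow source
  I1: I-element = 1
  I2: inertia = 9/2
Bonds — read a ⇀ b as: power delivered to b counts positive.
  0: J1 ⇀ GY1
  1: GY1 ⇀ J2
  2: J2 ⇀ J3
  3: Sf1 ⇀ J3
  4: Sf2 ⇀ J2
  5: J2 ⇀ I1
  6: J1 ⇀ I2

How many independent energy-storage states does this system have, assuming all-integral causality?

2  (I1, I2 all integral)

b3 →Sf1  (Sf1 (Sf) sets flow on bond)
b4 →Sf2  (source Sf2 imposes f)
b2 →J3  (J3 flow already set via bond 3)
b5 →I1  (prefer integral on I1)
b1 →J2  (J2: last free bond brings effort in)
b0 →J1  (GY GY1: same side as bond 1)
b6 →I2  (J1: bond 0 brought effort, rest push out)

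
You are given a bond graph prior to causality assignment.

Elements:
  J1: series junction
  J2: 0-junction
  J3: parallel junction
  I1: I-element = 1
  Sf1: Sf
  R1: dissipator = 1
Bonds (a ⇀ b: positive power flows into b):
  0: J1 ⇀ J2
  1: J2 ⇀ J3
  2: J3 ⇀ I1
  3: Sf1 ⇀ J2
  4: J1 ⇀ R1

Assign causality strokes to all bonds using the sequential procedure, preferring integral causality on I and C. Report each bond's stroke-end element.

b0 stroke at J2
b1 stroke at J3
b2 stroke at I1
b3 stroke at Sf1
b4 stroke at J1

b3 |Sf1  (Sf1: flow source, stroke at near end)
b2 |I1  (I1 outputs flow p/I1)
b1 |J3  (closing 0-jn rule on J3)
b0 |J2  (J2 needs exactly one e-in)
b4 |J1  (J1 flow already set via bond 0)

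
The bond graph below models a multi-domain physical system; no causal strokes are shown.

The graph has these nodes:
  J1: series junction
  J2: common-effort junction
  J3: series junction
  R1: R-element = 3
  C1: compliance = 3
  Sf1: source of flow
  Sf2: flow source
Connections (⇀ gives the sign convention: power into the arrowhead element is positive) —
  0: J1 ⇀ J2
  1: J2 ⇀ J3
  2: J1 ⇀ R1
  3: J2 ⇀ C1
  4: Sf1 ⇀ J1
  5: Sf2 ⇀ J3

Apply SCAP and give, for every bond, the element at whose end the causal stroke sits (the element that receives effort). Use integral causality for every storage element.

b0 →J1
b1 →J3
b2 →J1
b3 →J2
b4 →Sf1
b5 →Sf2

bond 4 stroke at Sf1  (Sf1: flow source, stroke at near end)
bond 5 stroke at Sf2  (source Sf2 imposes f)
bond 0 stroke at J1  (1-jn J1 has f-setter on 4)
bond 2 stroke at J1  (common-f at J1 fixed by 4)
bond 1 stroke at J3  (common-f at J3 fixed by 5)
bond 3 stroke at J2  (only one effort-in slot at J2)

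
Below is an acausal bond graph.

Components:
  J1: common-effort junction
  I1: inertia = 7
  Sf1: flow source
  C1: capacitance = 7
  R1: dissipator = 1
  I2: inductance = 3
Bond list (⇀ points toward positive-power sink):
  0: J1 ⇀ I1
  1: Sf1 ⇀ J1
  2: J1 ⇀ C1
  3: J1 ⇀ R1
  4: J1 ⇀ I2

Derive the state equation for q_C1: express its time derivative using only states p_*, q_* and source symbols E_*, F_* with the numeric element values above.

β1 |Sf1  (Sf1 (Sf) sets flow on bond)
β0 |I1  (I1 integral (f out))
β2 |J1  (C1 outputs effort q/C1)
β3 |R1  (J1 effort already set via bond 2)
β4 |I2  (common-e at J1 fixed by 2)

dq_C1/dt = F_Sf1 - p_I1/7 - p_I2/3 - q_C1/7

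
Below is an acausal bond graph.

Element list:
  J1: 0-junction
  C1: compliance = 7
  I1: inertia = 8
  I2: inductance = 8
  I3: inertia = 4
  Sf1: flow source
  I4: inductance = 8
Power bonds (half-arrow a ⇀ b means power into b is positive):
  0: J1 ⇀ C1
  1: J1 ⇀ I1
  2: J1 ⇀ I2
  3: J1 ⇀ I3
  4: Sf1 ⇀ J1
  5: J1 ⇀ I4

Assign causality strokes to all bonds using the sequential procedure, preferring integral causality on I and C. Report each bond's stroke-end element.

bond 4 →Sf1  (source Sf1 imposes f)
bond 0 →J1  (C1: C, integral causality)
bond 1 →I1  (common-e at J1 fixed by 0)
bond 2 →I2  (J1: bond 0 brought effort, rest push out)
bond 3 →I3  (0-jn J1 has e-setter on 0)
bond 5 →I4  (0-jn J1 has e-setter on 0)

β0 →J1
β1 →I1
β2 →I2
β3 →I3
β4 →Sf1
β5 →I4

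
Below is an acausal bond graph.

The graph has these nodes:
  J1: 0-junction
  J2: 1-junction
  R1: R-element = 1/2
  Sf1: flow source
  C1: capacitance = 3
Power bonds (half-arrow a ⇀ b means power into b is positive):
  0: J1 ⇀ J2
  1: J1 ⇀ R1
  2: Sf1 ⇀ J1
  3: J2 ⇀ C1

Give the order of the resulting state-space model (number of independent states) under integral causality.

1  (C1 all integral)

#2 stroke at Sf1  (source Sf1 imposes f)
#3 stroke at J2  (C1: C, integral causality)
#0 stroke at J1  (only one flow-in slot at J2)
#1 stroke at R1  (0-jn J1 has e-setter on 0)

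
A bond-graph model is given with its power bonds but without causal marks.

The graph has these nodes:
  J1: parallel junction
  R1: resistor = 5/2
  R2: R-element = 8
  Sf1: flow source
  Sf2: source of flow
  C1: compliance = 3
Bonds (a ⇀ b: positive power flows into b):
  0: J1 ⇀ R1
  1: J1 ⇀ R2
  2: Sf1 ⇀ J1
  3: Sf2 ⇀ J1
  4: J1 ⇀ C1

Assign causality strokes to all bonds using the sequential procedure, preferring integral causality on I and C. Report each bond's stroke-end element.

β2 stroke at Sf1  (Sf1: flow source, stroke at near end)
β3 stroke at Sf2  (Sf2: flow source, stroke at near end)
β4 stroke at J1  (prefer integral on C1)
β0 stroke at R1  (J1: bond 4 brought effort, rest push out)
β1 stroke at R2  (common-e at J1 fixed by 4)

bond 0 stroke at R1
bond 1 stroke at R2
bond 2 stroke at Sf1
bond 3 stroke at Sf2
bond 4 stroke at J1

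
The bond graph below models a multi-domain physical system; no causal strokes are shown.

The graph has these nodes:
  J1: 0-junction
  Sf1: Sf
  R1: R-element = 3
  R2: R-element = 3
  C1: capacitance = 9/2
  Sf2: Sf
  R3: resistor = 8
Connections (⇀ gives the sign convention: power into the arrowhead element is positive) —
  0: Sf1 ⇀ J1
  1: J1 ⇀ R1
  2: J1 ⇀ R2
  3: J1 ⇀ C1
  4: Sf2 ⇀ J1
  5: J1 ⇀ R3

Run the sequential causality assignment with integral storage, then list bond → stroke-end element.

bond 0 stroke→Sf1  (Sf1: flow source, stroke at near end)
bond 4 stroke→Sf2  (source Sf2 imposes f)
bond 3 stroke→J1  (C1 integral (e out))
bond 1 stroke→R1  (J1 effort already set via bond 3)
bond 2 stroke→R2  (0-jn J1 has e-setter on 3)
bond 5 stroke→R3  (0-jn J1 has e-setter on 3)

#0 →Sf1
#1 →R1
#2 →R2
#3 →J1
#4 →Sf2
#5 →R3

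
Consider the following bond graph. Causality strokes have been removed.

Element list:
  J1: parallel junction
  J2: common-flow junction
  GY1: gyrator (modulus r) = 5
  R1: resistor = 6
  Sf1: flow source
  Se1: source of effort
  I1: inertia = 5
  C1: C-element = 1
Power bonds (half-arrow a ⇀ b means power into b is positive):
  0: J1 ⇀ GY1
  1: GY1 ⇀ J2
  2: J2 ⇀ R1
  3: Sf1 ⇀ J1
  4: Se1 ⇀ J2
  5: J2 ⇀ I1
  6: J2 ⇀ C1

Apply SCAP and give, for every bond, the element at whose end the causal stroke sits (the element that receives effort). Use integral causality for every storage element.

b3 |Sf1  (source Sf1 imposes f)
b4 |J2  (Se1 (Se) sets effort on bond)
b0 |J1  (closing 0-jn rule on J1)
b1 |J2  (GY1: gyrator matches bond 0)
b5 |I1  (prefer integral on I1)
b2 |J2  (J2: bond 5 brought flow, rest push out)
b6 |J2  (J2: bond 5 brought flow, rest push out)

bond 0 →J1
bond 1 →J2
bond 2 →J2
bond 3 →Sf1
bond 4 →J2
bond 5 →I1
bond 6 →J2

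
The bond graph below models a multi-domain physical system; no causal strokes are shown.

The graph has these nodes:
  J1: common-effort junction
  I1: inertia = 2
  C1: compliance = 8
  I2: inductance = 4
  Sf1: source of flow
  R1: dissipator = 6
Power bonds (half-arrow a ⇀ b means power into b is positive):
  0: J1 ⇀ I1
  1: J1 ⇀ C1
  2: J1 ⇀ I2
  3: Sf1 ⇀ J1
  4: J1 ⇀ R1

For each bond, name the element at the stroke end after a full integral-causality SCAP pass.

bond 0 stroke at I1
bond 1 stroke at J1
bond 2 stroke at I2
bond 3 stroke at Sf1
bond 4 stroke at R1

#3 |Sf1  (Sf1 (Sf) sets flow on bond)
#0 |I1  (I1 integral (f out))
#1 |J1  (C1 integral (e out))
#2 |I2  (common-e at J1 fixed by 1)
#4 |R1  (J1: bond 1 brought effort, rest push out)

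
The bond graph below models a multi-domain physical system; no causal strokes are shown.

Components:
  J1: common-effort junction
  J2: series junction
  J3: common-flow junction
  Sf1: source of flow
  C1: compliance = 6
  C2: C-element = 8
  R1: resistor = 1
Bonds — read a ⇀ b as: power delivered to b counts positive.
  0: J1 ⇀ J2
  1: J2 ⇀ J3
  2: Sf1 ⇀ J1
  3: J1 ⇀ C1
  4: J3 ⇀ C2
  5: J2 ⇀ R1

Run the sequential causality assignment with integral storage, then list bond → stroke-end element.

b2 |Sf1  (source Sf1 imposes f)
b3 |J1  (C1: C, integral causality)
b0 |J2  (J1 effort already set via bond 3)
b4 |J3  (C2: C, integral causality)
b1 |J2  (J3 needs exactly one f-in)
b5 |R1  (J2: last free bond brings flow in)

#0 stroke→J2
#1 stroke→J2
#2 stroke→Sf1
#3 stroke→J1
#4 stroke→J3
#5 stroke→R1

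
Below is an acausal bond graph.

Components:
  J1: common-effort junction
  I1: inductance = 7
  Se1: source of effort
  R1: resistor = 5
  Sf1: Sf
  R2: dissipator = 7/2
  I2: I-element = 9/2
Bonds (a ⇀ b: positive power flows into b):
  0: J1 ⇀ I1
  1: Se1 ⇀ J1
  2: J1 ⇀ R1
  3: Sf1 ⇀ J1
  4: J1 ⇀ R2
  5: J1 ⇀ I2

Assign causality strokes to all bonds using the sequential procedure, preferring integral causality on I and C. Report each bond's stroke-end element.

β1 stroke→J1  (Se1: effort source, stroke at far end)
β3 stroke→Sf1  (source Sf1 imposes f)
β0 stroke→I1  (common-e at J1 fixed by 1)
β2 stroke→R1  (J1 effort already set via bond 1)
β4 stroke→R2  (common-e at J1 fixed by 1)
β5 stroke→I2  (J1: bond 1 brought effort, rest push out)

β0 →I1
β1 →J1
β2 →R1
β3 →Sf1
β4 →R2
β5 →I2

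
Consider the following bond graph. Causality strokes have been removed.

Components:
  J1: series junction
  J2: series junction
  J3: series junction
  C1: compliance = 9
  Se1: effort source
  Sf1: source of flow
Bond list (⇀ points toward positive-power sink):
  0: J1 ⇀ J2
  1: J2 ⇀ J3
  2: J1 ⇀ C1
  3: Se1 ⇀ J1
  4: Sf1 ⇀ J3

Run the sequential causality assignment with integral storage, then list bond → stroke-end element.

#3 |J1  (Se1 fixes effort; stroke away)
#4 |Sf1  (source Sf1 imposes f)
#1 |J3  (J3: bond 4 brought flow, rest push out)
#0 |J2  (J2: bond 1 brought flow, rest push out)
#2 |J1  (J1: bond 0 brought flow, rest push out)

bond 0 stroke at J2
bond 1 stroke at J3
bond 2 stroke at J1
bond 3 stroke at J1
bond 4 stroke at Sf1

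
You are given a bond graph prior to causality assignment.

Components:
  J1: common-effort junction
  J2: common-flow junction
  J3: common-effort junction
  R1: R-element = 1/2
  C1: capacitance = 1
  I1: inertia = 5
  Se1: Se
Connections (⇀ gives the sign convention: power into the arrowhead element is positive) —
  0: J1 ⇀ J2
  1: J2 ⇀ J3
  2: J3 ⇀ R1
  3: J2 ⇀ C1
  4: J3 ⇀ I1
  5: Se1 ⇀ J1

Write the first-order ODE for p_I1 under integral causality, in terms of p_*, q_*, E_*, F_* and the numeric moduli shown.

b5 |J1  (Se1 (Se) sets effort on bond)
b0 |J2  (0-jn J1 has e-setter on 5)
b3 |J2  (prefer integral on C1)
b1 |J3  (J2: last free bond brings flow in)
b2 |R1  (J3 effort already set via bond 1)
b4 |I1  (0-jn J3 has e-setter on 1)

dp_I1/dt = E_Se1 - q_C1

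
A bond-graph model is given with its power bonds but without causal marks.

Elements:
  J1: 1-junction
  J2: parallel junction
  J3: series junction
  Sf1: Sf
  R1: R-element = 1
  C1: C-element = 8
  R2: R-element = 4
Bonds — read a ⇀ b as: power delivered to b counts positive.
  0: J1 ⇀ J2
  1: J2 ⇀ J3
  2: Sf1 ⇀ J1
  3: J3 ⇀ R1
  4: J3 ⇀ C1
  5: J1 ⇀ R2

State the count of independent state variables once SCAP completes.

1  (C1 all integral)

b2 stroke at Sf1  (Sf1 fixes flow; stroke at Sf1)
b0 stroke at J1  (1-jn J1 has f-setter on 2)
b5 stroke at J1  (J1 flow already set via bond 2)
b1 stroke at J2  (J2 needs exactly one e-in)
b3 stroke at J3  (J3 flow already set via bond 1)
b4 stroke at J3  (J3 flow already set via bond 1)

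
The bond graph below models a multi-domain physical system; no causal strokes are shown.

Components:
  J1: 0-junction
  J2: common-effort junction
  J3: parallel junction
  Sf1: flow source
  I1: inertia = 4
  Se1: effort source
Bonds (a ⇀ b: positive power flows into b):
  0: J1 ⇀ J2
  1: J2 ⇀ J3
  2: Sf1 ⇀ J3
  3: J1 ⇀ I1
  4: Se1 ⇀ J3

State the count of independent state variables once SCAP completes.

1  (I1 all integral)

#2 →Sf1  (source Sf1 imposes f)
#4 →J3  (Se1 (Se) sets effort on bond)
#1 →J2  (J3: bond 4 brought effort, rest push out)
#0 →J1  (J2: bond 1 brought effort, rest push out)
#3 →I1  (common-e at J1 fixed by 0)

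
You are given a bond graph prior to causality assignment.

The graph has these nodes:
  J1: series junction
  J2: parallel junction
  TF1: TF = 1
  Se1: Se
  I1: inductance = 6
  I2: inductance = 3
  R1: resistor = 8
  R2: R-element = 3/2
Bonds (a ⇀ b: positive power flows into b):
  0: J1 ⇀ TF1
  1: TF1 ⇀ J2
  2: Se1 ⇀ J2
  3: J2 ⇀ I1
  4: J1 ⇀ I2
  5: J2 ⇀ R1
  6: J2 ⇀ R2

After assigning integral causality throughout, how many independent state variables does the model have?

2  (I1, I2 all integral)

#2 |J2  (Se1: effort source, stroke at far end)
#1 |TF1  (common-e at J2 fixed by 2)
#3 |I1  (J2 effort already set via bond 2)
#5 |R1  (J2 effort already set via bond 2)
#6 |R2  (common-e at J2 fixed by 2)
#0 |J1  (through TF1, causality passes straight; one stroke at TF1)
#4 |I2  (only one flow-in slot at J1)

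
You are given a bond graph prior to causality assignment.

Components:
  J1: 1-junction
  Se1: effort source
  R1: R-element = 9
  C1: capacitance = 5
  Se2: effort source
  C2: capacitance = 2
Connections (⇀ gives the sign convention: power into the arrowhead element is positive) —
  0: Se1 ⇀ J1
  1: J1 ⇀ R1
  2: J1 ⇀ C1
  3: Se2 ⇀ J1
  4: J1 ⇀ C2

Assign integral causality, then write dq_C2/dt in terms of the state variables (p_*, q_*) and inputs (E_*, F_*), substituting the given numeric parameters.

dq_C2/dt = E_Se1/9 + E_Se2/9 - q_C1/45 - q_C2/18

bond 0 →J1  (Se1: effort source, stroke at far end)
bond 3 →J1  (Se2: effort source, stroke at far end)
bond 2 →J1  (C1 outputs effort q/C1)
bond 4 →J1  (prefer integral on C2)
bond 1 →R1  (closing 1-jn rule on J1)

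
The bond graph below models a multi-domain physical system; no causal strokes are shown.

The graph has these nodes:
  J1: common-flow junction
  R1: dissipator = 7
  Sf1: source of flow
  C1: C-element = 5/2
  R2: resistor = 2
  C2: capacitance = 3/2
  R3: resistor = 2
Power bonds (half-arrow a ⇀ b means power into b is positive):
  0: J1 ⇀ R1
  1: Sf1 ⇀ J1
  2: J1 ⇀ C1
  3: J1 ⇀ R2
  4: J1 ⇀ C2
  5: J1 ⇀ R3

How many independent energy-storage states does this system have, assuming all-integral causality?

b1 →Sf1  (Sf1 (Sf) sets flow on bond)
b0 →J1  (1-jn J1 has f-setter on 1)
b2 →J1  (1-jn J1 has f-setter on 1)
b3 →J1  (common-f at J1 fixed by 1)
b4 →J1  (1-jn J1 has f-setter on 1)
b5 →J1  (J1: bond 1 brought flow, rest push out)

2  (C1, C2 all integral)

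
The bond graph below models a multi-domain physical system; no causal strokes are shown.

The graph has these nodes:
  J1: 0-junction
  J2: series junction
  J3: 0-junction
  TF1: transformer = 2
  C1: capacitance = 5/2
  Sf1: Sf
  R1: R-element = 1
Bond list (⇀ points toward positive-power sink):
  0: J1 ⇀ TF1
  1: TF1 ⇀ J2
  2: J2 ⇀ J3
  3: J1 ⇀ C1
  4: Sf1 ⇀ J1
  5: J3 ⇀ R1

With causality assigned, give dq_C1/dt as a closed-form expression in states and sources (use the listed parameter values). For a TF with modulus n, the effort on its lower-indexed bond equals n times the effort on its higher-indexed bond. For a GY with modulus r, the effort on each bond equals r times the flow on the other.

bond 4 stroke at Sf1  (Sf1 fixes flow; stroke at Sf1)
bond 3 stroke at J1  (C1 outputs effort q/C1)
bond 0 stroke at TF1  (J1: bond 3 brought effort, rest push out)
bond 1 stroke at J2  (TF TF1: opposite of bond 0)
bond 2 stroke at J3  (J2: last free bond brings flow in)
bond 5 stroke at R1  (0-jn J3 has e-setter on 2)

dq_C1/dt = F_Sf1 - q_C1/10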